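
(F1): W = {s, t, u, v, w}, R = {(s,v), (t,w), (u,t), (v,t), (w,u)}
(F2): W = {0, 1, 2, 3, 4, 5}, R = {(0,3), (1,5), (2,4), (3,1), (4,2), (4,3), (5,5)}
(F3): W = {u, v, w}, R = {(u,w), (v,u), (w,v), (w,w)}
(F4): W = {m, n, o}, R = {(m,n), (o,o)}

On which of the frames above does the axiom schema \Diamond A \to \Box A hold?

(F1), (F4)

The schema corresponds to partial functionality: \forall x \forall y \forall z (Rxy \wedge Rxz \to y = z).
(F1): ✓.
(F2): fails — 4 sees both 2 and 3.
(F3): fails — w sees both v and w.
(F4): ✓.
Valid on: (F1), (F4).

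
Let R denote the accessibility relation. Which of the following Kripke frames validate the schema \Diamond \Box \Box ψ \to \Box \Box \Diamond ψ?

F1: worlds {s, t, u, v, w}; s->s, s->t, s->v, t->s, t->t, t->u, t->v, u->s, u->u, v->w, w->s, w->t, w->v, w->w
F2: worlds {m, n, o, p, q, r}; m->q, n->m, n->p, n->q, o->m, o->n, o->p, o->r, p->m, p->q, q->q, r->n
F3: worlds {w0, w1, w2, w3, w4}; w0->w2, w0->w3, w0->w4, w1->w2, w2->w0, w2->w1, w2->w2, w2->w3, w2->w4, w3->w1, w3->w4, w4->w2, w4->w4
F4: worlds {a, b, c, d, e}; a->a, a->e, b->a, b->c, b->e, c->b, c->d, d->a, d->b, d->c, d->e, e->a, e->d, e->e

F2, F3, F4

This is the axiom for a generalized confluence (Geach) condition; its first-order frame correspondent is \forall x \forall y \forall z ((xRy \wedge x R^2 z) \to \exists w (y R^2 w \wedge zRw)).
F1: fails — tRu, tR²v but no w* with uR²w* and vRw*.
F2: condition met.
F3: condition met.
F4: condition met.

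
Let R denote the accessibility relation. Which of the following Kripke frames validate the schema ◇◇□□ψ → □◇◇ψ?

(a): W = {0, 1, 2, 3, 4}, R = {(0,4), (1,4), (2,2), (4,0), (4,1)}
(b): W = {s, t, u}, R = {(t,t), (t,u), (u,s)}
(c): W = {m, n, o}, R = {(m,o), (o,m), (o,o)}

This is the axiom for a generalized confluence (Geach) condition; its first-order frame correspondent is ∀x ∀y ∀z ((xR²y ∧ xRz) → ∃w (yR²w ∧ zR²w)).
(a): fails — 0R²0, 0R4 but no w with 0R²w and 4R²w.
(b): fails — tR²s, tRt but no w with sR²w and tR²w.
(c): condition met.
Valid on: (c).

(c)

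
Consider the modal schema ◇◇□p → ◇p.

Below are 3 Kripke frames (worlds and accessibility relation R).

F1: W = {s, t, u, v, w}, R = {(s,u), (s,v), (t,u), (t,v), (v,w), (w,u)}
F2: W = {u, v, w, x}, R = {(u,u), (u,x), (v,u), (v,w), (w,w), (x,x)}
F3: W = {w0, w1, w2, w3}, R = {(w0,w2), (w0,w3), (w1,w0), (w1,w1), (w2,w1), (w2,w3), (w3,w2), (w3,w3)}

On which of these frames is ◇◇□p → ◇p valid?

This is the axiom for a generalized confluence (Geach) condition; its first-order frame correspondent is ∀x ∀y (xR²y → ∃w (yRw ∧ xRw)).
F1: fails — vR²u but no w* with uRw* and vRw*.
F2: fails — vR²x but no t with xRt and vRt.
F3: fails — w0R²w1 but no w with w1Rw and w0Rw.

none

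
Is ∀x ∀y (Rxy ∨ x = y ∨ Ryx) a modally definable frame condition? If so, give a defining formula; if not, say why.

Not definable by any modal formula

Modal frame validity is preserved under disjoint unions.
Take 2 disjoint single-world reflexive frames: each is trivially connected, but their disjoint union has 2 worlds with no edge between distinct components, so it is not connected.
So the class is not modally definable.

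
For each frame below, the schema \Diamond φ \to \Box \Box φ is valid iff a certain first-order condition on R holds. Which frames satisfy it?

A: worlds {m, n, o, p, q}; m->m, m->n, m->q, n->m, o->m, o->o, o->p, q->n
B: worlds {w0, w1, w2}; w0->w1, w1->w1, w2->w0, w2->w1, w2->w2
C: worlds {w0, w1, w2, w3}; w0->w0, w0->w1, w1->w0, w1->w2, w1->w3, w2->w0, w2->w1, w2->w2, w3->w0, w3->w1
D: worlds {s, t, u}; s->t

D

This is the axiom for a generalized confluence (Geach) condition; its first-order frame correspondent is \forall x \forall y \forall z ((xRy \wedge x R^2 z) \to \exists w (y = w \wedge z = w)).
A: fails — mRm, mR²n but m ≠ n.
B: fails — w2Rw0, w2R²w1 but w0 ≠ w1.
C: fails — w0Rw0, w0R²w1 but w0 ≠ w1.
D: condition met.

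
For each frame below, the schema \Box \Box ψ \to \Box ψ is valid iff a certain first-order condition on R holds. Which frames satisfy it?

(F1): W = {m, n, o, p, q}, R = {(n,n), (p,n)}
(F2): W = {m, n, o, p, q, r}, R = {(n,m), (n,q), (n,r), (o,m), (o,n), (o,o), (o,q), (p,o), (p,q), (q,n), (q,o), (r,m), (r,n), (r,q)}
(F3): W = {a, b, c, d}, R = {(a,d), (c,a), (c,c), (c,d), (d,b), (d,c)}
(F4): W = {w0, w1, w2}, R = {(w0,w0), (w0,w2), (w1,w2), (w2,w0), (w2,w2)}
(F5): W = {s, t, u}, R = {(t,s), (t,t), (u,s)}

(F1), (F4)

This is the axiom for density; its first-order frame correspondent is \forall x \forall y (Rxy \to \exists z (Rxz \wedge Rzy)).
(F1): ✓.
(F2): fails — Rnr but no z with Rnz and Rzr.
(F3): fails — Rdb but no z with Rdz and Rzb.
(F4): ✓.
(F5): fails — Rus but no z with Ruz and Rzs.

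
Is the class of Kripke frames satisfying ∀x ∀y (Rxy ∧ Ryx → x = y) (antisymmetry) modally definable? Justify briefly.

Not modally definable

Modal frame validity is preserved under surjective bounded morphisms.
The 8-cycle (worlds a,b,c,d,e,f,g,h with a→b→c→d→e→f→g→h→a) is antisymmetric. Sending even-indexed worlds to s and odd-indexed worlds to t is a surjective bounded morphism onto the two-world frame with s↔t, which is not antisymmetric.
So no modal formula (or set of formulas) defines exactly the antisymmetric frames.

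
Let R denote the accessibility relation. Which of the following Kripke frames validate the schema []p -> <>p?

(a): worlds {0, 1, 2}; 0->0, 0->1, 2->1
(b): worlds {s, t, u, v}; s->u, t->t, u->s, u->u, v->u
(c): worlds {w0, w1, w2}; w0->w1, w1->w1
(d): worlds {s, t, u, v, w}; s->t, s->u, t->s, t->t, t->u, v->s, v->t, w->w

(b)

Frame correspondent (Sahlqvist): forall x exists y Rxy — i.e. seriality.
(a): fails — world 1 has no successor.
(b): holds.
(c): fails — world w2 has no successor.
(d): fails — world u has no successor.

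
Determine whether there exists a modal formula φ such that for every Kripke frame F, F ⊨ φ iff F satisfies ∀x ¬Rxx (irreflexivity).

No — not modally definable

If a class were modally definable it would be closed under surjective bounded morphisms (Goldblatt–Thomason).
The 4-cycle (worlds a,b,c,d with a→b→c→d→a) is irreflexive, and the map sending every world to a single reflexive point • is a surjective bounded morphism (forth: every edge maps to (•,•); back: every world has a successor). So any modal formula valid on the 4-cycle is also valid on the reflexive point, which is not irreflexive.
So no modal formula (or set of formulas) defines exactly the irreflexive frames.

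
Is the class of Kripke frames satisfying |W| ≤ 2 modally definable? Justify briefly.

No — not modally definable

If a class were modally definable it would be closed under disjoint unions (Goldblatt–Thomason).
Any modal formula valid on each of 3 disjoint one-world frames is valid on their disjoint union (validity is preserved under disjoint unions). Each one-world frame has |W|=1≤2, but the union has |W|=3.
So no modal formula (or set of formulas) defines exactly the |W|≤2 frames.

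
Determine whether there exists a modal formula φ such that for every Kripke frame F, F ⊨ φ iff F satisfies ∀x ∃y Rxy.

Yes, by □p → ◇p

This is a Sahlqvist condition; the D axiom □p → ◇p defines it.
Suppose □p→◇p is valid. At any x set V(p)=W. Then □p at x, so ◇p at x, so x has a successor.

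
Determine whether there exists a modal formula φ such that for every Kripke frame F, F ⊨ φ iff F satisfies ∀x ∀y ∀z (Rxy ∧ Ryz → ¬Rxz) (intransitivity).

Modal frame validity is preserved under surjective bounded morphisms.
The 5-cycle (worlds 0,1,2,3,4 with 0→1→2→3→4→0) is intransitive. Mapping every world to a single reflexive point • is a surjective bounded morphism; the reflexive point is not intransitive (R••∧R•• but R••).
Hence intransitivity is not modally definable.

Not modally definable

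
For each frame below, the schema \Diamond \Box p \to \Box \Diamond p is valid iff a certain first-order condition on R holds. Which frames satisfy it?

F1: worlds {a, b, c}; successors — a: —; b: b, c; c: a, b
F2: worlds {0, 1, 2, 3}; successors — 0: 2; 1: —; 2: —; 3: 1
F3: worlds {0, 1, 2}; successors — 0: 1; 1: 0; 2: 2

F3

This is the axiom for convergence; its first-order frame correspondent is \forall x \forall y \forall z (Rxy \wedge Rxz \to \exists w (Ryw \wedge Rzw)).
F1: fails — Rca and Rca but a and a have no common successor.
F2: fails — R02 and R02 but 2 and 2 have no common successor.
F3: satisfies the condition.
Valid on: F3.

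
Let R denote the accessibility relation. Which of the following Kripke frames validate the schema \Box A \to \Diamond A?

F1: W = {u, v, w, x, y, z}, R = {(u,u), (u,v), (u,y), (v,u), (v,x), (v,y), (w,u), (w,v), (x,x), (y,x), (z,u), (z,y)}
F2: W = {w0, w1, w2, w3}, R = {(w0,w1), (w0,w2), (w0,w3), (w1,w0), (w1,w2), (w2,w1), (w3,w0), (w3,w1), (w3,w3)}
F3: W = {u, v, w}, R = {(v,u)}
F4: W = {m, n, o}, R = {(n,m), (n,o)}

This is the axiom for seriality; its first-order frame correspondent is \forall x \exists y Rxy.
F1: condition met.
F2: condition met.
F3: fails — world u has no successor.
F4: fails — world m has no successor.

F1, F2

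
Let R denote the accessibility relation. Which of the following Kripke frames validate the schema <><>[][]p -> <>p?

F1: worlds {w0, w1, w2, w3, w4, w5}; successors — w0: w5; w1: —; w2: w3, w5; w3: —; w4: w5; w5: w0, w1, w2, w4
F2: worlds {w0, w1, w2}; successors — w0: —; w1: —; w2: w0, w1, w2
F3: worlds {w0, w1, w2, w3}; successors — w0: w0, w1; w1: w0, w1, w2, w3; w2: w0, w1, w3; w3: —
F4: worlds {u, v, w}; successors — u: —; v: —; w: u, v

The schema corresponds to a generalized confluence (Geach) condition: forall x forall y (x R^2 y -> exists w (y R^2 w & xRw)).
F1: fails — w0R²w0 but no w with w0R²w and w0Rw.
F2: fails — w2R²w0 but no w with w0R²w and w2Rw.
F3: fails — w0R²w3 but no w with w3R²w and w0Rw.
F4: condition met.
Valid on: F4.

F4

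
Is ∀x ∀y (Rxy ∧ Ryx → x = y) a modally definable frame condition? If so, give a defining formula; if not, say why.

No — not modally definable

If a class were modally definable it would be closed under surjective bounded morphisms (Goldblatt–Thomason).
The 6-cycle (worlds s,t,u,v,w,x with s→t→u→v→w→x→s) is antisymmetric. Sending even-indexed worlds to a and odd-indexed worlds to b is a surjective bounded morphism onto the two-world frame with a↔b, which is not antisymmetric.
Hence antisymmetry is not modally definable.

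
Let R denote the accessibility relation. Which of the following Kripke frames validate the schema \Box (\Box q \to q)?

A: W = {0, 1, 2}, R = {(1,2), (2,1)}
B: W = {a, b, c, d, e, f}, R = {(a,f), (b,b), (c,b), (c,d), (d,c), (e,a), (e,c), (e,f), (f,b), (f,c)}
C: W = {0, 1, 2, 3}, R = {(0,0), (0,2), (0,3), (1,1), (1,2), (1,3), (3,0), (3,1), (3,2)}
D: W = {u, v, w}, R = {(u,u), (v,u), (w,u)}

D

The schema corresponds to shift-reflexivity: \forall x \forall y (Rxy \to Ryy).
A: fails — R12 but not R22.
B: fails — Rcd but not Rdd.
C: fails — R32 but not R22.
D: ✓.
Valid on: D.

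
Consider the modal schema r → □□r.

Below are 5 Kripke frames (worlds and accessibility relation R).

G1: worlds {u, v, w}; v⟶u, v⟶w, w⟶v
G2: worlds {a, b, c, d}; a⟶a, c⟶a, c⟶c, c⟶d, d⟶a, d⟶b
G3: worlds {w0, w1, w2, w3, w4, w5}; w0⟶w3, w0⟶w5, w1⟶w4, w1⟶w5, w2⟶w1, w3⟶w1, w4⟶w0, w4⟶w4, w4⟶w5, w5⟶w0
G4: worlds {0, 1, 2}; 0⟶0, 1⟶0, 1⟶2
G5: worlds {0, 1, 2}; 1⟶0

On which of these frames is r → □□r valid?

This is the axiom for a generalized confluence (Geach) condition; its first-order frame correspondent is ∀x ∀z (xR²z → ∃w (x = w ∧ z = w)).
G1: fails — wR²u but w ≠ u.
G2: fails — cR²a but c ≠ a.
G3: fails — w0R²w1 but w0 ≠ w1.
G4: fails — 1R²0 but 1 ≠ 0.
G5: ✓.

G5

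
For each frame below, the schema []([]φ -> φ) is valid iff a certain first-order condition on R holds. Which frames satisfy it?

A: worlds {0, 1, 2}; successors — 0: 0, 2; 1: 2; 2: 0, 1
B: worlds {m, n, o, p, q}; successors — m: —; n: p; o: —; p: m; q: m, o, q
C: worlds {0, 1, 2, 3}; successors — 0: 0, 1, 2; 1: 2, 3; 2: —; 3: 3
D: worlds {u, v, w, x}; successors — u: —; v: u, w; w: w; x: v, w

The schema corresponds to shift-reflexivity: forall x forall y (Rxy -> Ryy).
A: fails — R02 but not R22.
B: fails — Rpm but not Rmm.
C: fails — R02 but not R22.
D: fails — Rvu but not Ruu.

none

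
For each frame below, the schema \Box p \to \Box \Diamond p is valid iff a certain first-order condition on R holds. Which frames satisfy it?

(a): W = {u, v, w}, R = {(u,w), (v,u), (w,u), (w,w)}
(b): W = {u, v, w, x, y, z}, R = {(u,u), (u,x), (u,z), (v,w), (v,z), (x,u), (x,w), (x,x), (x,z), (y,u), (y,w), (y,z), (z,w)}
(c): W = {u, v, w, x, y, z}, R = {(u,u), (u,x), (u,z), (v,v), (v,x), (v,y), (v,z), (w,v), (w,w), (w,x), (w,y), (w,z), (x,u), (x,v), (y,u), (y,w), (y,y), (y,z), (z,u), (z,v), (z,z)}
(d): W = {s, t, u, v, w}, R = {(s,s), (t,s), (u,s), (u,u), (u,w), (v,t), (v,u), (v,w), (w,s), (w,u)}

The schema corresponds to a generalized confluence (Geach) condition: \forall x \forall z (xRz \to \exists w (xRw \wedge zRw)).
(a): fails — vRu but no t with vRt and uRt.
(b): fails — uRz but no t with uRt and zRt.
(c): satisfies the condition.
(d): fails — vRt but no w* with vRw* and tRw*.

(c)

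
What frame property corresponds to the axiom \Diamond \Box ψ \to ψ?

symmetry

Replacing ψ by ¬ψ and contraposing gives the equivalent schema ψ → □◇ψ.
Suppose ψ→□◇ψ is valid. Take Rxy and set V(ψ)={x}. Then ψ at x, so □◇ψ at x, so ◇ψ at y, so some z with Ryz has ψ; z=x, i.e. Ryx.
Conversely, on a frame with symmetry the schema holds at every world under every valuation.
So the correspondent is symmetry.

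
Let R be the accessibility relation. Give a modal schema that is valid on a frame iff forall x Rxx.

A defining formula is □q → q (the T axiom).

□q → q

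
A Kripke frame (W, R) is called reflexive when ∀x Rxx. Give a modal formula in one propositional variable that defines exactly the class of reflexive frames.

□s → s

The condition is reflexivity. The T schema □s → s defines it.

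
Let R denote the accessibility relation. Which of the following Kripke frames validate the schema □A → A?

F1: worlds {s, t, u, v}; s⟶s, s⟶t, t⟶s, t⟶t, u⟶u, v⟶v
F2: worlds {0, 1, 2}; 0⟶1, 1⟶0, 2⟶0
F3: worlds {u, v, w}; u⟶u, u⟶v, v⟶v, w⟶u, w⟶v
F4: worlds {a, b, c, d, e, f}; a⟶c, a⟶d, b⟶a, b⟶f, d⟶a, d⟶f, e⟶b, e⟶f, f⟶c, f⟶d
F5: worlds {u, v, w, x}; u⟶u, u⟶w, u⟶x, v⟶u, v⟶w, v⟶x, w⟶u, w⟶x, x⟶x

F1

The schema corresponds to reflexivity: ∀x Rxx.
F1: ✓.
F2: fails — world 0 does not see itself.
F3: fails — world w does not see itself.
F4: fails — world a does not see itself.
F5: fails — world v does not see itself.
Valid on: F1.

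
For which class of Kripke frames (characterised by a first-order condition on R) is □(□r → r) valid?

Suppose □(□r→r) is valid. Take Rxy and set V(r)={w : Ryw}. Then at y, □r holds; since □(□r→r) at x, □r→r at y, so r at y, i.e. Ryy.
Conversely, on a frame with shift-reflexivity the schema holds at every world under every valuation.
So the correspondent is shift-reflexivity.

shift-reflexivity: ∀x ∀y (Rxy → Ryy)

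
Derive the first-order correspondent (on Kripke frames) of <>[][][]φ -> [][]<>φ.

forall x forall y forall z ((xRy & x R^2 z) -> exists w (y R^3 w & zRw))

This is a Sahlqvist (Geach-type) schema ◇^1□^3φ → □^2◇^1φ.
First-order correspondent: forall x forall y forall z ((xRy & x R^2 z) -> exists w (y R^3 w & zRw)).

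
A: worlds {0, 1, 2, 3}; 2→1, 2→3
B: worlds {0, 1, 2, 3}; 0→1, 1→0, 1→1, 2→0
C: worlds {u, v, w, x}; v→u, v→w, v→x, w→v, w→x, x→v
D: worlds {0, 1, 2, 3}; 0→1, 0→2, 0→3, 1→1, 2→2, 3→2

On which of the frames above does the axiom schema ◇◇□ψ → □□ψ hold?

A

Frame correspondent (Sahlqvist): ∀x ∀y ∀z ((xR²y ∧ xR²z) → ∃w (yRw ∧ z = w)) — i.e. a generalized confluence (Geach) condition.
A: holds.
B: fails — 0R²0, 0R²0 but no w with 0Rw and 0=w.
C: fails — vR²v, vR²v but no t with vRt and v=t.
D: fails — 0R²1, 0R²2 but no w with 1Rw and 2=w.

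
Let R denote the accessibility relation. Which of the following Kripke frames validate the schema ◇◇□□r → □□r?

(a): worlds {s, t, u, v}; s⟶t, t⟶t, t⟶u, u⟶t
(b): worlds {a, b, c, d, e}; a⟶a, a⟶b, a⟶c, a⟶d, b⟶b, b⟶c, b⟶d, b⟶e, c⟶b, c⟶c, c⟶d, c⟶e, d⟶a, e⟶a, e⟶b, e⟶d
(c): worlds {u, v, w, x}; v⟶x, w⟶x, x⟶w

(a), (c)

Frame correspondent (Sahlqvist): ∀x ∀y ∀z ((xR²y ∧ xR²z) → ∃w (yR²w ∧ z = w)) — i.e. a generalized confluence (Geach) condition.
(a): condition met.
(b): fails — aR²d, aR²e but no w with dR²w and e=w.
(c): condition met.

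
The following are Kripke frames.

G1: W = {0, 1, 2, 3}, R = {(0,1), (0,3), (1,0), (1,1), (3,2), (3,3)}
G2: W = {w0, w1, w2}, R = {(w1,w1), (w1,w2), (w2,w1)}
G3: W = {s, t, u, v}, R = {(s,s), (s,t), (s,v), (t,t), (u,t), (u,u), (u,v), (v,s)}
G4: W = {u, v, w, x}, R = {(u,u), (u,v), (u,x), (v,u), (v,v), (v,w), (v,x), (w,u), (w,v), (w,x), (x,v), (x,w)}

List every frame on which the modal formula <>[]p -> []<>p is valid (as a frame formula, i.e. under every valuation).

G2, G4

This is the axiom for convergence; its first-order frame correspondent is forall x forall y forall z (Rxy & Rxz -> exists w (Ryw & Rzw)).
G1: fails — R01 and R03 but 1 and 3 have no common successor.
G2: ✓.
G3: fails — Rsv and Rst but v and t have no common successor.
G4: ✓.
Valid on: G2, G4.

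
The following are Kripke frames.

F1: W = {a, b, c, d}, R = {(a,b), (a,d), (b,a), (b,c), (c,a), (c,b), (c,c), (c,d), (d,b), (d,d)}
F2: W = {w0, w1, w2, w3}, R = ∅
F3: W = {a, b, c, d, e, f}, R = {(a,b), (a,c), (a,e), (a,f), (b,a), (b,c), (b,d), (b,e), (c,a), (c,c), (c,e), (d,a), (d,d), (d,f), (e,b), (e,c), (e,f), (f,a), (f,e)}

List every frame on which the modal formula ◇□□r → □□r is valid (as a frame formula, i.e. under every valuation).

This is the axiom for a generalized confluence (Geach) condition; its first-order frame correspondent is ∀x ∀y ∀z ((xRy ∧ xR²z) → ∃w (yR²w ∧ z = w)).
F1: holds.
F2: holds.
F3: fails — aRc, aR²d but no w with cR²w and d=w.
Valid on: F1, F2.

F1, F2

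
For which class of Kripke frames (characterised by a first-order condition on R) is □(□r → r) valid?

This schema is the T□ axiom.
Its frame correspondent is shift-reflexivity — ∀x ∀y (Rxy → Ryy).

shift-reflexivity: ∀x ∀y (Rxy → Ryy)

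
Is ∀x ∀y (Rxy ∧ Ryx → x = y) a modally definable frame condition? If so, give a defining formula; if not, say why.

No — not modally definable

Any modally definable frame class is closed under surjective bounded morphisms.
The 4-cycle (worlds s,t,u,v with s→t→u→v→s) is antisymmetric. Sending even-indexed worlds to s and odd-indexed worlds to t is a surjective bounded morphism onto the two-world frame with s↔t, which is not antisymmetric.
Hence antisymmetry is not modally definable.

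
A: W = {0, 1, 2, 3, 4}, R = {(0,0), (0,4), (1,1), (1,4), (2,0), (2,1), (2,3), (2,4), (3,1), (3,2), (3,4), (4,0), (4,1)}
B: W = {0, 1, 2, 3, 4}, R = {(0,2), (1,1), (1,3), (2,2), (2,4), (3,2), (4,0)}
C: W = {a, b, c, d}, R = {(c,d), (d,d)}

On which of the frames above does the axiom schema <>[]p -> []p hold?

C

This is the axiom for the Euclidean property; its first-order frame correspondent is forall x forall y forall z (Rxy & Rxz -> Ryz).
A: fails — R04 and R04 but not R44.
B: fails — R13 and R11 but not R31.
C: ✓.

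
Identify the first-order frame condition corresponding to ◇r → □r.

partial functionality: ∀x ∀y ∀z (Rxy ∧ Rxz → y = z)

Suppose ◇r→□r is valid. Take Rxy, Rxz and set V(r)={y}. Then ◇r at x, so □r at x, so r at z, i.e. z=y.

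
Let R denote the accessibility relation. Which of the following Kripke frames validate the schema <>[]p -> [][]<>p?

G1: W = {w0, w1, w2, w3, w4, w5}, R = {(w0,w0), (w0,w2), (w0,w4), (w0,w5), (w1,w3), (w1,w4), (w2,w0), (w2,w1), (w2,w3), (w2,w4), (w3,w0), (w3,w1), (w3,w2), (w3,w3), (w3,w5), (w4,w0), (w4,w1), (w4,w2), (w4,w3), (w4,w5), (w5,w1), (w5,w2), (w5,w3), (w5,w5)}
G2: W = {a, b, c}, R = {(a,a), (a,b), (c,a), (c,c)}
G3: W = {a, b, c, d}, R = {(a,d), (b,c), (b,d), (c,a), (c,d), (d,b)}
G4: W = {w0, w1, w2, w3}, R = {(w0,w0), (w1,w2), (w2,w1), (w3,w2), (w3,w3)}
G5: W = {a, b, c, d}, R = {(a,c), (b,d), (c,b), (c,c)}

This is the axiom for a generalized confluence (Geach) condition; its first-order frame correspondent is forall x forall y forall z ((xRy & x R^2 z) -> exists w (yRw & zRw)).
G1: satisfies the condition.
G2: fails — aRa, aR²b but no w with aRw and bRw.
G3: fails — aRd, aR²b but no w with dRw and bRw.
G4: fails — w1Rw2, w1R²w1 but no w with w2Rw and w1Rw.
G5: fails — aRc, aR²b but no w with cRw and bRw.

G1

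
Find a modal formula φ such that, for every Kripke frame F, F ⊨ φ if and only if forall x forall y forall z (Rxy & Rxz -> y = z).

◇q → □q

This is partial functionality; the standard corresponding axiom is CD: ◇q → □q.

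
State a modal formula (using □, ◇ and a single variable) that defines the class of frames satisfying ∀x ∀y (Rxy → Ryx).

The condition is symmetry. The B schema ψ → □◇ψ defines it.
Suppose ψ→□◇ψ is valid. Take Rxy and set V(ψ)={x}. Then ψ at x, so □◇ψ at x, so ◇ψ at y, so some z with Ryz has ψ; z=x, i.e. Ryx.

ψ → □◇ψ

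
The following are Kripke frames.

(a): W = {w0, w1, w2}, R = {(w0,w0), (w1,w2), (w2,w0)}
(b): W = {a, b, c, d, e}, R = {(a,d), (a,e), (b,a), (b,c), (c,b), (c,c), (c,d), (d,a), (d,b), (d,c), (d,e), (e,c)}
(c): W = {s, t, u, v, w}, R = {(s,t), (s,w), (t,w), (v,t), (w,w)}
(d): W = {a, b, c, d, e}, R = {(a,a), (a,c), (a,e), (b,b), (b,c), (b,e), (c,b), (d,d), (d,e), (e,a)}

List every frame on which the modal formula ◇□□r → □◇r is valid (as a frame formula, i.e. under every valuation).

The schema corresponds to a generalized confluence (Geach) condition: ∀x ∀y ∀z ((xRy ∧ xRz) → ∃w (yR²w ∧ zRw)).
(a): condition met.
(b): condition met.
(c): condition met.
(d): fails — aRc, aRe but no w with cR²w and eRw.

(a), (b), (c)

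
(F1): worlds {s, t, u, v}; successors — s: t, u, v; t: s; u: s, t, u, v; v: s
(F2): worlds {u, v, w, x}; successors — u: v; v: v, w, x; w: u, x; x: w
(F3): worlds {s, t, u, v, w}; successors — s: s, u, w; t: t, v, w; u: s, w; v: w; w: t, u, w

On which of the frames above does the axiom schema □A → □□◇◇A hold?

This is the axiom for a generalized confluence (Geach) condition; its first-order frame correspondent is ∀x ∀z (xR²z → ∃w (xRw ∧ zR²w)).
(F1): fails — tR²t but no w with tRw and tR²w.
(F2): fails — uR²x but no t with uRt and xR²t.
(F3): ✓.

(F3)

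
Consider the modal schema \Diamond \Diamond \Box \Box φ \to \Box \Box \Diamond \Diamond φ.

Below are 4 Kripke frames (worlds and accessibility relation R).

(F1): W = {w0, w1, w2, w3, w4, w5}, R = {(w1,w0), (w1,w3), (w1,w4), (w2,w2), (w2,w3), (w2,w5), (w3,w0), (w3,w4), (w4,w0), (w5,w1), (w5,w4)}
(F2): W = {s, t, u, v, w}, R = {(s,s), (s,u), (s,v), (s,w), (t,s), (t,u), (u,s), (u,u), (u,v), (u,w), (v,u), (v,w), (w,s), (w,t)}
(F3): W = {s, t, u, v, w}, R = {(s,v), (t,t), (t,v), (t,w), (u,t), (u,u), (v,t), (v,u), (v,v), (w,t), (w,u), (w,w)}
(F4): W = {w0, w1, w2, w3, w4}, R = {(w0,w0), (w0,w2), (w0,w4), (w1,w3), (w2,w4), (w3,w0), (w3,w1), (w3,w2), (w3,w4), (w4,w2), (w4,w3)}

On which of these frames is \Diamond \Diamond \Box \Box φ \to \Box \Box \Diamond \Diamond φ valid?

(F2), (F3), (F4)

Frame correspondent (Sahlqvist): \forall x \forall y \forall z ((x R^2 y \wedge x R^2 z) \to \exists w (y R^2 w \wedge z R^2 w)) — i.e. a generalized confluence (Geach) condition.
(F1): fails — w1R²w0, w1R²w0 but no w with w0R²w and w0R²w.
(F2): ✓.
(F3): ✓.
(F4): ✓.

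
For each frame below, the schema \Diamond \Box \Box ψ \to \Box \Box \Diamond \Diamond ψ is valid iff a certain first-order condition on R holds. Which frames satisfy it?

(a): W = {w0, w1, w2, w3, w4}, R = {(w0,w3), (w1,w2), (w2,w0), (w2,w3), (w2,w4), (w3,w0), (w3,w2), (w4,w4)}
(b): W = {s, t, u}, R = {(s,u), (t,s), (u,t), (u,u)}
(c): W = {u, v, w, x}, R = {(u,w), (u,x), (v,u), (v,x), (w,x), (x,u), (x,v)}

Frame correspondent (Sahlqvist): \forall x \forall y \forall z ((xRy \wedge x R^2 z) \to \exists w (y R^2 w \wedge z R^2 w)) — i.e. a generalized confluence (Geach) condition.
(a): fails — w2Rw0, w2R²w4 but no w with w0R²w and w4R²w.
(b): ✓.
(c): ✓.

(b), (c)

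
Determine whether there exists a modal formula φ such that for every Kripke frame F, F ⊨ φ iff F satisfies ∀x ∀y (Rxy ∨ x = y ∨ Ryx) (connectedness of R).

Not modally definable

Any modally definable frame class is closed under disjoint unions.
Take 4 disjoint single-world reflexive frames: each is trivially connected, but their disjoint union has 4 worlds with no edge between distinct components, so it is not connected.
Hence connectedness of R is not modally definable.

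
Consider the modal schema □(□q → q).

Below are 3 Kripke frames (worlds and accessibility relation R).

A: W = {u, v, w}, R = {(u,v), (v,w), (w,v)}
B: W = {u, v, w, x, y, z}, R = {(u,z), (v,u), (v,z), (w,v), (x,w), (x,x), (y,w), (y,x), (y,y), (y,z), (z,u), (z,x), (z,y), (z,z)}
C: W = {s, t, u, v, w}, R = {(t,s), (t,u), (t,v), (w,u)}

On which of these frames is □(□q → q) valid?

This is the axiom for shift-reflexivity; its first-order frame correspondent is ∀x ∀y (Rxy → Ryy).
A: fails — Ruv but not Rvv.
B: fails — Rxw but not Rww.
C: fails — Rtu but not Ruu.
Valid on no frame.

none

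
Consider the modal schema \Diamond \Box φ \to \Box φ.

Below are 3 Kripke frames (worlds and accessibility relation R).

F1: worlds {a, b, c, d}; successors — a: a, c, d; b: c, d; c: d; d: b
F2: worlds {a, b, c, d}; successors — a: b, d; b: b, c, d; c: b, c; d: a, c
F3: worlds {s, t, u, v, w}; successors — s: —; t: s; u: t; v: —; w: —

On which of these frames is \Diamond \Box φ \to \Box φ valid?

none

The schema corresponds to the Euclidean property: \forall x \forall y \forall z (Rxy \wedge Rxz \to Ryz).
F1: fails — Rac and Raa but not Rca.
F2: fails — Rad and Rab but not Rdb.
F3: fails — Rts and Rts but not Rss.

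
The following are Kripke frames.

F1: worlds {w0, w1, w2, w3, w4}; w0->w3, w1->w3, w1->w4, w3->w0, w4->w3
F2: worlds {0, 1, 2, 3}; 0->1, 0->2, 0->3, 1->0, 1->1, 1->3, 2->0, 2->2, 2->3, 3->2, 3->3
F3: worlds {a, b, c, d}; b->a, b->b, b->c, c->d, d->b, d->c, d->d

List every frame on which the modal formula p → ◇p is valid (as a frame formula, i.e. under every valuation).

none

The schema corresponds to reflexivity: ∀x Rxx.
F1: fails — world w0 does not see itself.
F2: fails — world 0 does not see itself.
F3: fails — world a does not see itself.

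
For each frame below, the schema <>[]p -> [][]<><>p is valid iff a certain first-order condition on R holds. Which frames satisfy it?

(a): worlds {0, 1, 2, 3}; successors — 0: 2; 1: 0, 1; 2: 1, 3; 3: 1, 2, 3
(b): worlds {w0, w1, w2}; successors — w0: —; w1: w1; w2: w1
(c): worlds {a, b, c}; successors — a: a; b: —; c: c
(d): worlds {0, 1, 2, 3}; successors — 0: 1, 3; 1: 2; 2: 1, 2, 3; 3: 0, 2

(b), (c), (d)

Frame correspondent (Sahlqvist): forall x forall y forall z ((xRy & x R^2 z) -> exists w (yRw & z R^2 w)) — i.e. a generalized confluence (Geach) condition.
(a): fails — 1R0, 1R²0 but no w with 0Rw and 0R²w.
(b): condition met.
(c): condition met.
(d): condition met.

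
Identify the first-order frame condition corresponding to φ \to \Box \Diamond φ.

symmetry: \forall x \forall y (Rxy \to Ryx)

Suppose φ→□◇φ is valid. Take Rxy and set V(φ)={x}. Then φ at x, so □◇φ at x, so ◇φ at y, so some z with Ryz has φ; z=x, i.e. Ryx.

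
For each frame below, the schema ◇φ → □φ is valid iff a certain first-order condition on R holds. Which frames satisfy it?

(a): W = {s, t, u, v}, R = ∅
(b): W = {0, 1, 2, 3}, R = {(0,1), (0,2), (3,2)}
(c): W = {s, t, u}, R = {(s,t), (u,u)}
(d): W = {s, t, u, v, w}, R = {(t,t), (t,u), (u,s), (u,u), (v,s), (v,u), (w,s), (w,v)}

(a), (c)

Frame correspondent (Sahlqvist): ∀x ∀y ∀z (Rxy ∧ Rxz → y = z) — i.e. partial functionality.
(a): satisfies the condition.
(b): fails — 0 sees both 1 and 2.
(c): satisfies the condition.
(d): fails — t sees both t and u.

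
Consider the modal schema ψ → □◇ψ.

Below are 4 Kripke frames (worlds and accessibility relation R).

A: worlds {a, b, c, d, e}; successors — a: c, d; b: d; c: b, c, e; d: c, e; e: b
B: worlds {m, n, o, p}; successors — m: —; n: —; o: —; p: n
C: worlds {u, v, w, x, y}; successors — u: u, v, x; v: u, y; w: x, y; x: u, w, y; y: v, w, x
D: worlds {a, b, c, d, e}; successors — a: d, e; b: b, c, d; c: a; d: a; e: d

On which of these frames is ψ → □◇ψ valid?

Frame correspondent (Sahlqvist): ∀x ∀y (Rxy → Ryx) — i.e. symmetry.
A: fails — Rde but not Red.
B: fails — Rpn but not Rnp.
C: satisfies the condition.
D: fails — Rbc but not Rcb.

C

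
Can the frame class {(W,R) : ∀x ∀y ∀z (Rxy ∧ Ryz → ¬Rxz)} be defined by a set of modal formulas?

No — not modally definable

If a class were modally definable it would be closed under surjective bounded morphisms (Goldblatt–Thomason).
The 5-cycle (worlds w0,w1,w2,w3,w4 with w0→w1→w2→w3→w4→w0) is intransitive. Mapping every world to a single reflexive point • is a surjective bounded morphism; the reflexive point is not intransitive (R••∧R•• but R••).
So the class is not modally definable.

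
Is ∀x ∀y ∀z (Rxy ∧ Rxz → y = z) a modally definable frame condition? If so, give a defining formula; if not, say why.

Yes — defined by ◇p → □p

Yes: it is partial functionality, defined by the CD schema ◇p → □p.
Suppose ◇p→□p is valid. Take Rxy, Rxz and set V(p)={y}. Then ◇p at x, so □p at x, so p at z, i.e. z=y.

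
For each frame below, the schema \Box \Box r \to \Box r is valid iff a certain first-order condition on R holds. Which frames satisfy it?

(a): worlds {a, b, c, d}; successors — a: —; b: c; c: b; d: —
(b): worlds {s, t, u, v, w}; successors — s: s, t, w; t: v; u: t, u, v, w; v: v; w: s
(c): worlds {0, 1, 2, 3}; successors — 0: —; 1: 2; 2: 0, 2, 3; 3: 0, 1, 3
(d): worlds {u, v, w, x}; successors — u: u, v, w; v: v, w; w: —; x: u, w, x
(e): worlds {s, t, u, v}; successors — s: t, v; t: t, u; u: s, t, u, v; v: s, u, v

The schema corresponds to density: \forall x \forall y (Rxy \to \exists z (Rxz \wedge Rzy)).
(a): fails — Rbc but no z with Rbz and Rzc.
(b): holds.
(c): holds.
(d): holds.
(e): holds.
Valid on: (b), (c), (d), (e).

(b), (c), (d), (e)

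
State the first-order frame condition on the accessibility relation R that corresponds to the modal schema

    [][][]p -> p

This is a Sahlqvist (Geach-type) schema ◇^0□^3p → □^0◇^0p.
Minimal-valuation argument: fix x; take any y with xR^0y and any z with xR^0z. Set V(p) to the set of worlds R-reachable from y in exactly 3 steps. Then □^3p holds at y, so the antecedent holds at x; validity forces ◇^0p at z, giving a w with zR^0w and yR^3w.
First-order correspondent: forall x exists w (x R^3 w & x = w).

forall x exists w (x R^3 w & x = w)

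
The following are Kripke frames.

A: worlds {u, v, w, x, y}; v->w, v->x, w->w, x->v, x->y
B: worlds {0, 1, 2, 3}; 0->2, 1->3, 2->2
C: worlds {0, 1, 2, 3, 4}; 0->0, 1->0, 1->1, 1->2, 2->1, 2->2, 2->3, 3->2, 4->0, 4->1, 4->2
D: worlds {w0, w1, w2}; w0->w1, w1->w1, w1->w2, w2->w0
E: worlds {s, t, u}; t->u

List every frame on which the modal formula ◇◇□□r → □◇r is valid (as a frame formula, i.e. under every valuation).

B, E

Frame correspondent (Sahlqvist): ∀x ∀y ∀z ((xR²y ∧ xRz) → ∃w (yR²w ∧ zRw)) — i.e. a generalized confluence (Geach) condition.
A: fails — vR²w, vRx but no t with wR²t and xRt.
B: holds.
C: fails — 1R²0, 1R2 but no w with 0R²w and 2Rw.
D: fails — w1R²w0, w1Rw2 but no w with w0R²w and w2Rw.
E: holds.
Valid on: B, E.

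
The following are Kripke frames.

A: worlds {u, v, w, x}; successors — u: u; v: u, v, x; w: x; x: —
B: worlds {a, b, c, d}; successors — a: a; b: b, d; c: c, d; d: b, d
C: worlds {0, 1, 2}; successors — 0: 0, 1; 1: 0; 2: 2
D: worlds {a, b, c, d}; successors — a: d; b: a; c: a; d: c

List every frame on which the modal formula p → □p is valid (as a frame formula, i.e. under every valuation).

The schema corresponds to a generalized confluence (Geach) condition: ∀x ∀z (xRz → ∃w (x = w ∧ z = w)).
A: fails — vRu but v ≠ u.
B: fails — bRd but b ≠ d.
C: fails — 0R1 but 0 ≠ 1.
D: fails — aRd but a ≠ d.
Valid on no frame.

none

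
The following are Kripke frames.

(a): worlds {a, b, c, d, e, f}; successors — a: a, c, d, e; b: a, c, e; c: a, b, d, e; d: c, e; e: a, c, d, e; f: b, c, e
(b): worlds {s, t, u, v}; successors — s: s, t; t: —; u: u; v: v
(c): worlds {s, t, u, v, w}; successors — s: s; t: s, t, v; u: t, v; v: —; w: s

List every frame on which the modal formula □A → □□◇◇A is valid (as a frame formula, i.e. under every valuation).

This is the axiom for a generalized confluence (Geach) condition; its first-order frame correspondent is ∀x ∀z (xR²z → ∃w (xRw ∧ zR²w)).
(a): satisfies the condition.
(b): fails — sR²t but no w with sRw and tR²w.
(c): fails — tR²v but no w* with tRw* and vR²w*.
Valid on: (a).

(a)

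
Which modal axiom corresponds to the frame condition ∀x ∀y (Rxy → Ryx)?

This is symmetry; the standard corresponding axiom is B: r → □◇r.
Suppose r→□◇r is valid. Take Rxy and set V(r)={x}. Then r at x, so □◇r at x, so ◇r at y, so some z with Ryz has r; z=x, i.e. Ryx.

r → □◇r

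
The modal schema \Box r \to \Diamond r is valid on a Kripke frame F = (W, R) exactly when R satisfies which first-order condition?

seriality: \forall x \exists y Rxy

This schema is the D axiom.
Its frame correspondent is seriality — \forall x \exists y Rxy.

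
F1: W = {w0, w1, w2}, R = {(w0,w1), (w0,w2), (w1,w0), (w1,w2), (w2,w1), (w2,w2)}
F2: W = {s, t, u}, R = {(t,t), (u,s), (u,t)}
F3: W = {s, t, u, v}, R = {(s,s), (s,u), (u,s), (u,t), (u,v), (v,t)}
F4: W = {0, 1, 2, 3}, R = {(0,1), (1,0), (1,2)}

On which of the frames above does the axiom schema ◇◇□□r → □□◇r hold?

F1, F2

Frame correspondent (Sahlqvist): ∀x ∀y ∀z ((xR²y ∧ xR²z) → ∃w (yR²w ∧ zRw)) — i.e. a generalized confluence (Geach) condition.
F1: condition met.
F2: condition met.
F3: fails — sR²s, sR²t but no w with sR²w and tRw.
F4: fails — 0R²0, 0R²0 but no w with 0R²w and 0Rw.
Valid on: F1, F2.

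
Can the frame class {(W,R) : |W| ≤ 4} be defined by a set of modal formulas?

Any modally definable frame class is closed under disjoint unions.
Any modal formula valid on each of 5 disjoint one-world frames is valid on their disjoint union (validity is preserved under disjoint unions). Each one-world frame has |W|=1≤4, but the union has |W|=5.
So the class is not modally definable.

No — not modally definable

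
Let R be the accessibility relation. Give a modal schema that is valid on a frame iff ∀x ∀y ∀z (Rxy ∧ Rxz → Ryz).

This is the Euclidean property; the standard corresponding axiom is 5: ◇q → □◇q.

◇q → □◇q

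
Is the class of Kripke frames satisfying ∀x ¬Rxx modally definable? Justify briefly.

Any modally definable frame class is closed under surjective bounded morphisms.
The 4-cycle (worlds a,b,c,d with a→b→c→d→a) is irreflexive, and the map sending every world to a single reflexive point • is a surjective bounded morphism (forth: every edge maps to (•,•); back: every world has a successor). So any modal formula valid on the 4-cycle is also valid on the reflexive point, which is not irreflexive.
So the class is not modally definable.

No — not modally definable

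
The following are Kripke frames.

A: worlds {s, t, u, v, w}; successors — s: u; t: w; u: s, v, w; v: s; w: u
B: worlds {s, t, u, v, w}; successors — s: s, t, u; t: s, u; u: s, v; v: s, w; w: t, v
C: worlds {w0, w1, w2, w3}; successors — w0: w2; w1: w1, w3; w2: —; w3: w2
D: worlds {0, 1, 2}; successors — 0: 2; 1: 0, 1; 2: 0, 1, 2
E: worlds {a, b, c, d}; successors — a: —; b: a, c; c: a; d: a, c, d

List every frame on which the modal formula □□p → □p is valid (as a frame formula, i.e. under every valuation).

D

Frame correspondent (Sahlqvist): ∀x ∀y (Rxy → ∃z (Rxz ∧ Rzy)) — i.e. density.
A: fails — Ruv but no z with Ruz and Rzv.
B: fails — Ruv but no z with Ruz and Rzv.
C: fails — Rw0w2 but no z with Rw0z and Rzw2.
D: ✓.
E: fails — Rbc but no z with Rbz and Rzc.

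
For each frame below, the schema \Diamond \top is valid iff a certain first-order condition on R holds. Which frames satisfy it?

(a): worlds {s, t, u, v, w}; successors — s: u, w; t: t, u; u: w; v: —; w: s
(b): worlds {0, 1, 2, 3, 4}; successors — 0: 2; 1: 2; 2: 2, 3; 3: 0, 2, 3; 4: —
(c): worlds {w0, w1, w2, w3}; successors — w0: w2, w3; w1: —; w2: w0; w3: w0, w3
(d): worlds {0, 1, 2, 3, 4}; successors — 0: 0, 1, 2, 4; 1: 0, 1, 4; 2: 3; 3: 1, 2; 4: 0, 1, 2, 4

The schema corresponds to seriality: \forall x \exists y Rxy.
(a): fails — world v has no successor.
(b): fails — world 4 has no successor.
(c): fails — world w1 has no successor.
(d): satisfies the condition.
Valid on: (d).

(d)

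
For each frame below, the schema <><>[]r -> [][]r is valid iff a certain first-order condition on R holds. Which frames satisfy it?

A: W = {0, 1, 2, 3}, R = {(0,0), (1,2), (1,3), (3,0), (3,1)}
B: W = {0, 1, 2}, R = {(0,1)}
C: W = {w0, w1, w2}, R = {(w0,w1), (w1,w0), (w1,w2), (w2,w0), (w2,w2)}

The schema corresponds to a generalized confluence (Geach) condition: forall x forall y forall z ((x R^2 y & x R^2 z) -> exists w (yRw & z = w)).
A: fails — 1R²0, 1R²1 but no w with 0Rw and 1=w.
B: ✓.
C: fails — w0R²w0, w0R²w0 but no w with w0Rw and w0=w.
Valid on: B.

B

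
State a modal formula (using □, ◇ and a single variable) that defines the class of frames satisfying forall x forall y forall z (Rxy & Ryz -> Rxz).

The condition is transitivity. The 4 schema □r → □□r defines it.

□r → □□r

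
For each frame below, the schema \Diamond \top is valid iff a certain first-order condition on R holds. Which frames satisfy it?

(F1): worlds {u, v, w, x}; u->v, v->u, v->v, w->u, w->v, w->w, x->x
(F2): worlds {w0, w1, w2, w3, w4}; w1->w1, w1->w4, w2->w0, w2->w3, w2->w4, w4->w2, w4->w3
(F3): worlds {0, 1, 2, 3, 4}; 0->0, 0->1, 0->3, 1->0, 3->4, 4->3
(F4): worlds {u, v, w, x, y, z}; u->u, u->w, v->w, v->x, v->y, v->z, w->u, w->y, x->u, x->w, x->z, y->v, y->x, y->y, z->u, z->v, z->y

The schema corresponds to seriality: \forall x \exists y Rxy.
(F1): holds.
(F2): fails — world w0 has no successor.
(F3): fails — world 2 has no successor.
(F4): holds.
Valid on: (F1), (F4).

(F1), (F4)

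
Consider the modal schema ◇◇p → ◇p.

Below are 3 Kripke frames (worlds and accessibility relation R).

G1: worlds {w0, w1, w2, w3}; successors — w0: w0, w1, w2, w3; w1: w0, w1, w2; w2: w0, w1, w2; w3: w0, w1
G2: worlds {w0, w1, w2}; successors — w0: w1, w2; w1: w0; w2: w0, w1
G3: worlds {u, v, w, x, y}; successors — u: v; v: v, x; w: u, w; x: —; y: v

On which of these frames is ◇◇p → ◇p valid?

none

Frame correspondent (Sahlqvist): ∀x ∀y (xR²y → ∃w (y = w ∧ xRw)) — i.e. a generalized confluence (Geach) condition.
G1: fails — w1R²w3 but no w with w3=w and w1Rw.
G2: fails — w0R²w0 but no w with w0=w and w0Rw.
G3: fails — uR²x but no t with x=t and uRt.
Valid on no frame.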